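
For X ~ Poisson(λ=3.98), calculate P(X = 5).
0.155504

We have X ~ Poisson(λ=3.98).

For a Poisson distribution, the PMF gives us the probability of each outcome.

Using the PMF formula:
P(X = 5) = 0.155504

Rounded to 4 decimal places: 0.1555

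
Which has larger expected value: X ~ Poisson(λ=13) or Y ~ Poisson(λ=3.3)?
X has larger mean (13.0000 > 3.3000)

Compute the expected value for each distribution:

X ~ Poisson(λ=13):
E[X] = 13.0000

Y ~ Poisson(λ=3.3):
E[Y] = 3.3000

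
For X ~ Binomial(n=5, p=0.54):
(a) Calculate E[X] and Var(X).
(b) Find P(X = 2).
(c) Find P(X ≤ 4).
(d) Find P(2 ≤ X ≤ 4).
(a) E[X] = 2.7000, Var(X) = 1.2420
(b) P(X = 2) = 0.283832
(c) P(X ≤ 4) = 0.954083
(d) P(2 ≤ X ≤ 4) = 0.812596

We have X ~ Binomial(n=5, p=0.54).

(a) Moments:
E[X] = 2.7000
Var(X) = 1.2420
σ = √Var(X) = 1.1145

(b) Point probability using PMF:
P(X = 2) = 0.283832

(c) Cumulative probability using CDF:
P(X ≤ 4) = F(4) = 0.954083

(d) Range probability:
P(2 ≤ X ≤ 4) = P(X ≤ 4) - P(X ≤ 1)
                   = F(4) - F(1)
                   = 0.954083 - 0.141488
                   = 0.812596

This means approximately 81.3% of outcomes fall in the interval [2, 4].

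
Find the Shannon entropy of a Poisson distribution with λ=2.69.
1.8714 nats

We have X ~ Poisson(λ=2.69).

The Shannon entropy measures the uncertainty or information content of the distribution.

For a Poisson distribution with λ=2.69:
H(X) = 1.8714 nats

(In bits, this would be 2.6999 bits.)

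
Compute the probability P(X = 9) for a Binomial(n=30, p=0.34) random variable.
0.141022

We have X ~ Binomial(n=30, p=0.34).

For a Binomial distribution, the PMF gives us the probability of each outcome.

Using the PMF formula:
P(X = 9) = 0.141022

Rounded to 4 decimal places: 0.1410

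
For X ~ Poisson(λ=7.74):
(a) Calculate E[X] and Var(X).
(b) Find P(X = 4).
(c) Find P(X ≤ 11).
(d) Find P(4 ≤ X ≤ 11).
(a) E[X] = 7.7400, Var(X) = 7.7400
(b) P(X = 4) = 0.065060
(c) P(X ≤ 11) = 0.905925
(d) P(4 ≤ X ≤ 11) = 0.855468

We have X ~ Poisson(λ=7.74).

(a) Moments:
E[X] = 7.7400
Var(X) = 7.7400
σ = √Var(X) = 2.7821

(b) Point probability using PMF:
P(X = 4) = 0.065060

(c) Cumulative probability using CDF:
P(X ≤ 11) = F(11) = 0.905925

(d) Range probability:
P(4 ≤ X ≤ 11) = P(X ≤ 11) - P(X ≤ 3)
                   = F(11) - F(3)
                   = 0.905925 - 0.050457
                   = 0.855468

This means approximately 85.5% of outcomes fall in the interval [4, 11].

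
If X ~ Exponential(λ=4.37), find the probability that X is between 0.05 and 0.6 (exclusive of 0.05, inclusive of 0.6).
0.731066

We have X ~ Exponential(λ=4.37).

To find P(0.05 < X ≤ 0.6), we use:
P(0.05 < X ≤ 0.6) = P(X ≤ 0.6) - P(X ≤ 0.05)
                 = F(0.6) - F(0.05)
                 = 0.927343 - 0.196277
                 = 0.731066

So there's approximately a 73.1% chance that X falls in this range.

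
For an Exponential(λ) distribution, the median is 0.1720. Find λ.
λ = 4.0299

For X ~ Exponential(λ), the CDF is F(x) = 1 - e^(-λx).
The median m satisfies F(m) = 0.5:
1 - e^(-λm) = 0.5
e^(-λm) = 0.5
λm = ln(2)
m = ln(2) / λ

Given m = 0.1720:
λ = ln(2) / 0.1720 = 0.693147 / 0.1720 = 4.0299

Verification: ln(2) / 4.0299 = 0.1720 ✓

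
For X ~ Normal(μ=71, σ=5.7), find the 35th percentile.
68.8037

We have X ~ Normal(μ=71, σ=5.7).

We want to find x such that P(X ≤ x) = 0.35.

This is the 35th percentile, which means 35% of values fall below this point.

Using the inverse CDF (quantile function):
x = F⁻¹(0.35) = 68.8037

Verification: P(X ≤ 68.8037) = 0.35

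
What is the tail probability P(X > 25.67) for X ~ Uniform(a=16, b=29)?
0.256154

We have X ~ Uniform(a=16, b=29).

P(X > 25.67) = 1 - P(X ≤ 25.67)
                = 1 - F(25.67)
                = 1 - 0.743846
                = 0.256154

So there's approximately a 25.6% chance that X exceeds 25.67.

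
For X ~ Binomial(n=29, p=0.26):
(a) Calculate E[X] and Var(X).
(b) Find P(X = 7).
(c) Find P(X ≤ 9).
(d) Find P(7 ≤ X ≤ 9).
(a) E[X] = 7.5400, Var(X) = 5.5796
(b) P(X = 7) = 0.166438
(c) P(X ≤ 9) = 0.799703
(d) P(7 ≤ X ≤ 9) = 0.459093

We have X ~ Binomial(n=29, p=0.26).

(a) Moments:
E[X] = 7.5400
Var(X) = 5.5796
σ = √Var(X) = 2.3621

(b) Point probability using PMF:
P(X = 7) = 0.166438

(c) Cumulative probability using CDF:
P(X ≤ 9) = F(9) = 0.799703

(d) Range probability:
P(7 ≤ X ≤ 9) = P(X ≤ 9) - P(X ≤ 6)
                   = F(9) - F(6)
                   = 0.799703 - 0.340610
                   = 0.459093

This means approximately 45.9% of outcomes fall in the interval [7, 9].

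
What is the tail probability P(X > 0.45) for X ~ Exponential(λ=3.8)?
0.180866

We have X ~ Exponential(λ=3.8).

P(X > 0.45) = 1 - P(X ≤ 0.45)
                = 1 - F(0.45)
                = 1 - 0.819134
                = 0.180866

So there's approximately a 18.1% chance that X exceeds 0.45.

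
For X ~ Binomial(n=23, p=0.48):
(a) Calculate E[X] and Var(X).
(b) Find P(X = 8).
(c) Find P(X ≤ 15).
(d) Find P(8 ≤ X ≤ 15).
(a) E[X] = 11.0400, Var(X) = 5.7408
(b) P(X = 8) = 0.075937
(c) P(X ≤ 15) = 0.969350
(d) P(8 ≤ X ≤ 15) = 0.900875

We have X ~ Binomial(n=23, p=0.48).

(a) Moments:
E[X] = 11.0400
Var(X) = 5.7408
σ = √Var(X) = 2.3960

(b) Point probability using PMF:
P(X = 8) = 0.075937

(c) Cumulative probability using CDF:
P(X ≤ 15) = F(15) = 0.969350

(d) Range probability:
P(8 ≤ X ≤ 15) = P(X ≤ 15) - P(X ≤ 7)
                   = F(15) - F(7)
                   = 0.969350 - 0.068475
                   = 0.900875

This means approximately 90.1% of outcomes fall in the interval [8, 15].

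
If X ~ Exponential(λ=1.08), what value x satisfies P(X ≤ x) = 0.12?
0.1184

We have X ~ Exponential(λ=1.08).

We want to find x such that P(X ≤ x) = 0.12.

This is the 12th percentile, which means 12% of values fall below this point.

Using the inverse CDF (quantile function):
x = F⁻¹(0.12) = 0.1184

Verification: P(X ≤ 0.1184) = 0.12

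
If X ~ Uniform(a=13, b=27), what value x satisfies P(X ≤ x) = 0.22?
16.0800

We have X ~ Uniform(a=13, b=27).

We want to find x such that P(X ≤ x) = 0.22.

This is the 22nd percentile, which means 22% of values fall below this point.

Using the inverse CDF (quantile function):
x = F⁻¹(0.22) = 16.0800

Verification: P(X ≤ 16.0800) = 0.22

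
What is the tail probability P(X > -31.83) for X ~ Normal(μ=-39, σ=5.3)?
0.088055

We have X ~ Normal(μ=-39, σ=5.3).

P(X > -31.83) = 1 - P(X ≤ -31.83)
                = 1 - F(-31.83)
                = 1 - 0.911945
                = 0.088055

So there's approximately a 8.8% chance that X exceeds -31.83.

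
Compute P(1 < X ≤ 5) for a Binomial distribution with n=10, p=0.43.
0.748363

We have X ~ Binomial(n=10, p=0.43).

To find P(1 < X ≤ 5), we use:
P(1 < X ≤ 5) = P(X ≤ 5) - P(X ≤ 1)
                 = F(5) - F(1)
                 = 0.779294 - 0.030932
                 = 0.748363

So there's approximately a 74.8% chance that X falls in this range.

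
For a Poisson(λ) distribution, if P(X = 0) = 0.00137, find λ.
λ = 6.5929

For a Poisson(λ) distribution, the PMF at 0 is:
P(X = 0) = λ^0 e^(-λ) / 0! = e^(-λ)

Given P(X = 0) = 0.00137:
e^(-λ) = 0.00137
-λ = ln(0.00137)
λ = -ln(0.00137) = 6.5929

Verification: e^(-6.5929) = 0.00137 ✓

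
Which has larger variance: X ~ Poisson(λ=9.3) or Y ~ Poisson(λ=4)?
X has larger variance (9.3000 > 4.0000)

Compute the variance for each distribution:

X ~ Poisson(λ=9.3):
Var(X) = 9.3000

Y ~ Poisson(λ=4):
Var(Y) = 4.0000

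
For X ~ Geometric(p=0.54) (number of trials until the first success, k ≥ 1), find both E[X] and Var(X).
E[X] = 1.8519, Var(X) = 1.5775

We have X ~ Geometric(p=0.54) (number of trials until the first success, k ≥ 1).

For a Geometric distribution with p=0.54 (number of trials until the first success, k ≥ 1):

Expected value:
E[X] = 1.8519

Variance:
Var(X) = 1.5775

Standard deviation:
σ = √Var(X) = 1.2560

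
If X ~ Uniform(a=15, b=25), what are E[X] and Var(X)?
E[X] = 20.0000, Var(X) = 8.3333

We have X ~ Uniform(a=15, b=25).

For a Uniform distribution with a=15, b=25:

Expected value:
E[X] = 20.0000

Variance:
Var(X) = 8.3333

Standard deviation:
σ = √Var(X) = 2.8868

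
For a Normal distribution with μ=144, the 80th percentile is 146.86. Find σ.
σ = 3.3982

For X ~ Normal(μ, σ), the p-th percentile satisfies x = μ + z_p × σ,
where z_p = Φ⁻¹(p) is the standard normal quantile.

Step 1: z_{0.8} = Φ⁻¹(0.8) = 0.8416

Step 2: Solve for σ:
146.86 = 144 + 0.8416 × σ
σ = (146.86 - 144) / 0.8416
σ = 2.86 / 0.8416
σ = 3.3982

Verification: μ + z × σ = 144 + 0.8416 × 3.3982 = 146.86 ✓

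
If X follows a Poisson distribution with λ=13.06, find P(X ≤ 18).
0.927757

We have X ~ Poisson(λ=13.06).

The CDF gives us P(X ≤ k).

Using the CDF:
P(X ≤ 18) = 0.927757

This means there's approximately a 92.8% chance that X is at most 18.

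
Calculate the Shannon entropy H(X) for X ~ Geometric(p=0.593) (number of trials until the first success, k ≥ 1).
1.1395 nats

We have X ~ Geometric(p=0.593) (number of trials until the first success, k ≥ 1).

The Shannon entropy measures the uncertainty or information content of the distribution.

For a Geometric distribution with p=0.593 (number of trials until the first success, k ≥ 1):
H(X) = 1.1395 nats

(In bits, this would be 1.6440 bits.)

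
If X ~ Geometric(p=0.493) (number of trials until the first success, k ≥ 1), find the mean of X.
2.0284

We have X ~ Geometric(p=0.493) (number of trials until the first success, k ≥ 1).

For a Geometric distribution with p=0.493 (number of trials until the first success, k ≥ 1):
E[X] = 2.0284

This is the expected (average) value of X.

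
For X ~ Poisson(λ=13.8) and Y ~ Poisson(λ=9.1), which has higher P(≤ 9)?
Y has higher probability (P(Y ≤ 9) = 0.5742 > P(X ≤ 9) = 0.1192)

Compute P(≤ 9) for each distribution:

X ~ Poisson(λ=13.8):
P(X ≤ 9) = 0.1192

Y ~ Poisson(λ=9.1):
P(Y ≤ 9) = 0.5742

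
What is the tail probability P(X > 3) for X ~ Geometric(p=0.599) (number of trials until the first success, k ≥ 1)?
0.064481

We have X ~ Geometric(p=0.599) (number of trials until the first success, k ≥ 1).

P(X > 3) = 1 - P(X ≤ 3)
                = 1 - F(3)
                = 1 - 0.935519
                = 0.064481

So there's approximately a 6.4% chance that X exceeds 3.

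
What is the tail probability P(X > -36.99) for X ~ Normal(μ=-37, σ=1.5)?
0.497340

We have X ~ Normal(μ=-37, σ=1.5).

P(X > -36.99) = 1 - P(X ≤ -36.99)
                = 1 - F(-36.99)
                = 1 - 0.502660
                = 0.497340

So there's approximately a 49.7% chance that X exceeds -36.99.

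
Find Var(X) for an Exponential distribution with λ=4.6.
0.0473

We have X ~ Exponential(λ=4.6).

For an Exponential distribution with λ=4.6:
Var(X) = 0.0473

The variance measures the spread of the distribution around the mean.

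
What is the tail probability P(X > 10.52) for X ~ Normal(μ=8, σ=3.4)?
0.229293

We have X ~ Normal(μ=8, σ=3.4).

P(X > 10.52) = 1 - P(X ≤ 10.52)
                = 1 - F(10.52)
                = 1 - 0.770707
                = 0.229293

So there's approximately a 22.9% chance that X exceeds 10.52.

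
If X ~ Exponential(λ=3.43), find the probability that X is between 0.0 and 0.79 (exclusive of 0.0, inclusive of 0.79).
0.933443

We have X ~ Exponential(λ=3.43).

To find P(0.0 < X ≤ 0.79), we use:
P(0.0 < X ≤ 0.79) = P(X ≤ 0.79) - P(X ≤ 0.0)
                 = F(0.79) - F(0.0)
                 = 0.933443 - 0.000000
                 = 0.933443

So there's approximately a 93.3% chance that X falls in this range.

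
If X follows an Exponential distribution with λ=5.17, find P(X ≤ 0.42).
0.885982

We have X ~ Exponential(λ=5.17).

The CDF gives us P(X ≤ k).

Using the CDF:
P(X ≤ 0.42) = 0.885982

This means there's approximately a 88.6% chance that X is at most 0.42.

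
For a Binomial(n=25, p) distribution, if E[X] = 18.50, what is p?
p = 0.74

For a Binomial(n, p) distribution:
E[X] = n × p

Given n = 25 and E[X] = 18.50:
18.50 = 25 × p
p = 18.50 / 25 = 0.74

Verification: Binomial(25, 0.74) has E[X] = 18.50 ✓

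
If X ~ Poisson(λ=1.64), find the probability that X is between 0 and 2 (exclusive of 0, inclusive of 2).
0.578992

We have X ~ Poisson(λ=1.64).

To find P(0 < X ≤ 2), we use:
P(0 < X ≤ 2) = P(X ≤ 2) - P(X ≤ 0)
                 = F(2) - F(0)
                 = 0.772972 - 0.193980
                 = 0.578992

So there's approximately a 57.9% chance that X falls in this range.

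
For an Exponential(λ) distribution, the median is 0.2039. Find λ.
λ = 3.3994

For X ~ Exponential(λ), the CDF is F(x) = 1 - e^(-λx).
The median m satisfies F(m) = 0.5:
1 - e^(-λm) = 0.5
e^(-λm) = 0.5
λm = ln(2)
m = ln(2) / λ

Given m = 0.2039:
λ = ln(2) / 0.2039 = 0.693147 / 0.2039 = 3.3994

Verification: ln(2) / 3.3994 = 0.2039 ✓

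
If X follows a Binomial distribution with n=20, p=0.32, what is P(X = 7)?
0.177043

We have X ~ Binomial(n=20, p=0.32).

For a Binomial distribution, the PMF gives us the probability of each outcome.

Using the PMF formula:
P(X = 7) = 0.177043

Rounded to 4 decimal places: 0.1770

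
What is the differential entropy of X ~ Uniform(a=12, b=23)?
2.3979 nats

We have X ~ Uniform(a=12, b=23).

The differential entropy measures the uncertainty or information content of the distribution.

For a Uniform distribution with a=12, b=23:
h(X) = 2.3979 nats

(In bits, this would be 3.4594 bits.)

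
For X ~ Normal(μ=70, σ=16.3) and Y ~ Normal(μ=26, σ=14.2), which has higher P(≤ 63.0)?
Y has higher probability (P(Y ≤ 63.0) = 0.9954 > P(X ≤ 63.0) = 0.3338)

Compute P(≤ 63.0) for each distribution:

X ~ Normal(μ=70, σ=16.3):
P(X ≤ 63.0) = 0.3338

Y ~ Normal(μ=26, σ=14.2):
P(Y ≤ 63.0) = 0.9954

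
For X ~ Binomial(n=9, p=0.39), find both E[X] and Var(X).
E[X] = 3.5100, Var(X) = 2.1411

We have X ~ Binomial(n=9, p=0.39).

For a Binomial distribution with n=9, p=0.39:

Expected value:
E[X] = 3.5100

Variance:
Var(X) = 2.1411

Standard deviation:
σ = √Var(X) = 1.4632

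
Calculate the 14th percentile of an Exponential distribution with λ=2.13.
0.0708

We have X ~ Exponential(λ=2.13).

We want to find x such that P(X ≤ x) = 0.14.

This is the 14th percentile, which means 14% of values fall below this point.

Using the inverse CDF (quantile function):
x = F⁻¹(0.14) = 0.0708

Verification: P(X ≤ 0.0708) = 0.14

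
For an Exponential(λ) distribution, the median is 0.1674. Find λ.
λ = 4.1407

For X ~ Exponential(λ), the CDF is F(x) = 1 - e^(-λx).
The median m satisfies F(m) = 0.5:
1 - e^(-λm) = 0.5
e^(-λm) = 0.5
λm = ln(2)
m = ln(2) / λ

Given m = 0.1674:
λ = ln(2) / 0.1674 = 0.693147 / 0.1674 = 4.1407

Verification: ln(2) / 4.1407 = 0.1674 ✓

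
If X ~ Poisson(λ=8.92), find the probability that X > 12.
0.118483

We have X ~ Poisson(λ=8.92).

P(X > 12) = 1 - P(X ≤ 12)
                = 1 - F(12)
                = 1 - 0.881517
                = 0.118483

So there's approximately a 11.8% chance that X exceeds 12.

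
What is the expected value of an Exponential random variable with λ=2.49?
0.4016

We have X ~ Exponential(λ=2.49).

For an Exponential distribution with λ=2.49:
E[X] = 0.4016

This is the expected (average) value of X.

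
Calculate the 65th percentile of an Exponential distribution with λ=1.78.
0.5898

We have X ~ Exponential(λ=1.78).

We want to find x such that P(X ≤ x) = 0.65.

This is the 65th percentile, which means 65% of values fall below this point.

Using the inverse CDF (quantile function):
x = F⁻¹(0.65) = 0.5898

Verification: P(X ≤ 0.5898) = 0.65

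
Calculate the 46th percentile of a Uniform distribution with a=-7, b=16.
3.5800

We have X ~ Uniform(a=-7, b=16).

We want to find x such that P(X ≤ x) = 0.46.

This is the 46th percentile, which means 46% of values fall below this point.

Using the inverse CDF (quantile function):
x = F⁻¹(0.46) = 3.5800

Verification: P(X ≤ 3.5800) = 0.46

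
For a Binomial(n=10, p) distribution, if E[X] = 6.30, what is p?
p = 0.63

For a Binomial(n, p) distribution:
E[X] = n × p

Given n = 10 and E[X] = 6.30:
6.30 = 10 × p
p = 6.30 / 10 = 0.63

Verification: Binomial(10, 0.63) has E[X] = 6.30 ✓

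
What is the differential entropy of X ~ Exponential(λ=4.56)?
-0.5173 nats

We have X ~ Exponential(λ=4.56).

The differential entropy measures the uncertainty or information content of the distribution.

For an Exponential distribution with λ=4.56:
h(X) = -0.5173 nats

(In bits, this would be -0.7463 bits.)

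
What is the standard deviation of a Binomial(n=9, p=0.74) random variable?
1.3159

We have X ~ Binomial(n=9, p=0.74).

For a Binomial distribution with n=9, p=0.74:
σ = √Var(X) = 1.3159

The standard deviation is the square root of the variance.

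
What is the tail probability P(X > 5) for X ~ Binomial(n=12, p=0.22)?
0.030439

We have X ~ Binomial(n=12, p=0.22).

P(X > 5) = 1 - P(X ≤ 5)
                = 1 - F(5)
                = 1 - 0.969561
                = 0.030439

So there's approximately a 3.0% chance that X exceeds 5.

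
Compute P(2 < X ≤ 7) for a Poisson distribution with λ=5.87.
0.693649

We have X ~ Poisson(λ=5.87).

To find P(2 < X ≤ 7), we use:
P(2 < X ≤ 7) = P(X ≤ 7) - P(X ≤ 2)
                 = F(7) - F(2)
                 = 0.761676 - 0.068027
                 = 0.693649

So there's approximately a 69.4% chance that X falls in this range.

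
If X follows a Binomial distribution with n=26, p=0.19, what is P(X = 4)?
0.188941

We have X ~ Binomial(n=26, p=0.19).

For a Binomial distribution, the PMF gives us the probability of each outcome.

Using the PMF formula:
P(X = 4) = 0.188941

Rounded to 4 decimal places: 0.1889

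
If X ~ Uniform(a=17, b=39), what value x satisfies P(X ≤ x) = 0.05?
18.1000

We have X ~ Uniform(a=17, b=39).

We want to find x such that P(X ≤ x) = 0.05.

This is the 5th percentile, which means 5% of values fall below this point.

Using the inverse CDF (quantile function):
x = F⁻¹(0.05) = 18.1000

Verification: P(X ≤ 18.1000) = 0.05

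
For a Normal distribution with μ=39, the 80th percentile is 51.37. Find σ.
σ = 14.6978

For X ~ Normal(μ, σ), the p-th percentile satisfies x = μ + z_p × σ,
where z_p = Φ⁻¹(p) is the standard normal quantile.

Step 1: z_{0.8} = Φ⁻¹(0.8) = 0.8416

Step 2: Solve for σ:
51.37 = 39 + 0.8416 × σ
σ = (51.37 - 39) / 0.8416
σ = 12.37 / 0.8416
σ = 14.6978

Verification: μ + z × σ = 39 + 0.8416 × 14.6978 = 51.37 ✓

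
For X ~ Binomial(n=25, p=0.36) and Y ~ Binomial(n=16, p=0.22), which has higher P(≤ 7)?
Y has higher probability (P(Y ≤ 7) = 0.9873 > P(X ≤ 7) = 0.2705)

Compute P(≤ 7) for each distribution:

X ~ Binomial(n=25, p=0.36):
P(X ≤ 7) = 0.2705

Y ~ Binomial(n=16, p=0.22):
P(Y ≤ 7) = 0.9873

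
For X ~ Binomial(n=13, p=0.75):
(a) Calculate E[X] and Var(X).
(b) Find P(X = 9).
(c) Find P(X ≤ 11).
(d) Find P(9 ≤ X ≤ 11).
(a) E[X] = 9.7500, Var(X) = 2.4375
(b) P(X = 9) = 0.209709
(c) P(X ≤ 11) = 0.873295
(d) P(9 ≤ X ≤ 11) = 0.667256

We have X ~ Binomial(n=13, p=0.75).

(a) Moments:
E[X] = 9.7500
Var(X) = 2.4375
σ = √Var(X) = 1.5612

(b) Point probability using PMF:
P(X = 9) = 0.209709

(c) Cumulative probability using CDF:
P(X ≤ 11) = F(11) = 0.873295

(d) Range probability:
P(9 ≤ X ≤ 11) = P(X ≤ 11) - P(X ≤ 8)
                   = F(11) - F(8)
                   = 0.873295 - 0.206038
                   = 0.667256

This means approximately 66.7% of outcomes fall in the interval [9, 11].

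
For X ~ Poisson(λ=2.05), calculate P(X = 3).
0.184845

We have X ~ Poisson(λ=2.05).

For a Poisson distribution, the PMF gives us the probability of each outcome.

Using the PMF formula:
P(X = 3) = 0.184845

Rounded to 4 decimal places: 0.1848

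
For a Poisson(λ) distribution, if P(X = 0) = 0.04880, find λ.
λ = 3.0200

For a Poisson(λ) distribution, the PMF at 0 is:
P(X = 0) = λ^0 e^(-λ) / 0! = e^(-λ)

Given P(X = 0) = 0.04880:
e^(-λ) = 0.04880
-λ = ln(0.04880)
λ = -ln(0.04880) = 3.0200

Verification: e^(-3.0200) = 0.04880 ✓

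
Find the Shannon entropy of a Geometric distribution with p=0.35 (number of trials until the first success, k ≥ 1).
1.8498 nats

We have X ~ Geometric(p=0.35) (number of trials until the first success, k ≥ 1).

The Shannon entropy measures the uncertainty or information content of the distribution.

For a Geometric distribution with p=0.35 (number of trials until the first success, k ≥ 1):
H(X) = 1.8498 nats

(In bits, this would be 2.6688 bits.)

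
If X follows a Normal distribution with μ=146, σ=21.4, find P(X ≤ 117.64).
0.092547

We have X ~ Normal(μ=146, σ=21.4).

The CDF gives us P(X ≤ k).

Using the CDF:
P(X ≤ 117.64) = 0.092547

This means there's approximately a 9.3% chance that X is at most 117.64.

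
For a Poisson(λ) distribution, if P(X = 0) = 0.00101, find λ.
λ = 6.8978

For a Poisson(λ) distribution, the PMF at 0 is:
P(X = 0) = λ^0 e^(-λ) / 0! = e^(-λ)

Given P(X = 0) = 0.00101:
e^(-λ) = 0.00101
-λ = ln(0.00101)
λ = -ln(0.00101) = 6.8978

Verification: e^(-6.8978) = 0.00101 ✓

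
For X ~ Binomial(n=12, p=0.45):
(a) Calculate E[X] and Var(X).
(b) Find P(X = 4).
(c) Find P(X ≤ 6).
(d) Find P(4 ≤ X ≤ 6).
(a) E[X] = 5.4000, Var(X) = 2.9700
(b) P(X = 4) = 0.169964
(c) P(X ≤ 6) = 0.739315
(d) P(4 ≤ X ≤ 6) = 0.604847

We have X ~ Binomial(n=12, p=0.45).

(a) Moments:
E[X] = 5.4000
Var(X) = 2.9700
σ = √Var(X) = 1.7234

(b) Point probability using PMF:
P(X = 4) = 0.169964

(c) Cumulative probability using CDF:
P(X ≤ 6) = F(6) = 0.739315

(d) Range probability:
P(4 ≤ X ≤ 6) = P(X ≤ 6) - P(X ≤ 3)
                   = F(6) - F(3)
                   = 0.739315 - 0.134468
                   = 0.604847

This means approximately 60.5% of outcomes fall in the interval [4, 6].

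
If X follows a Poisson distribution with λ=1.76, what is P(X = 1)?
0.302799

We have X ~ Poisson(λ=1.76).

For a Poisson distribution, the PMF gives us the probability of each outcome.

Using the PMF formula:
P(X = 1) = 0.302799

Rounded to 4 decimal places: 0.3028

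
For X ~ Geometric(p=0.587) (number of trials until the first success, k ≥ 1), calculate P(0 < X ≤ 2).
0.829431

We have X ~ Geometric(p=0.587) (number of trials until the first success, k ≥ 1).

To find P(0 < X ≤ 2), we use:
P(0 < X ≤ 2) = P(X ≤ 2) - P(X ≤ 0)
                 = F(2) - F(0)
                 = 0.829431 - 0.000000
                 = 0.829431

So there's approximately a 82.9% chance that X falls in this range.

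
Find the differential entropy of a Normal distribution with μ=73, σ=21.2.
4.4729 nats

We have X ~ Normal(μ=73, σ=21.2).

The differential entropy measures the uncertainty or information content of the distribution.

For a Normal distribution with μ=73, σ=21.2:
h(X) = 4.4729 nats

(In bits, this would be 6.4531 bits.)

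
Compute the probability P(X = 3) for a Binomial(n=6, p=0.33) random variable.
0.216170

We have X ~ Binomial(n=6, p=0.33).

For a Binomial distribution, the PMF gives us the probability of each outcome.

Using the PMF formula:
P(X = 3) = 0.216170

Rounded to 4 decimal places: 0.2162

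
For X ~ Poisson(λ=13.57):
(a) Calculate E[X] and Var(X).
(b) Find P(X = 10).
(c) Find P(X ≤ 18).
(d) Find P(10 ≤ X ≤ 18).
(a) E[X] = 13.5700, Var(X) = 13.5700
(b) P(X = 10) = 0.074586
(c) P(X ≤ 18) = 0.905014
(d) P(10 ≤ X ≤ 18) = 0.773643

We have X ~ Poisson(λ=13.57).

(a) Moments:
E[X] = 13.5700
Var(X) = 13.5700
σ = √Var(X) = 3.6837

(b) Point probability using PMF:
P(X = 10) = 0.074586

(c) Cumulative probability using CDF:
P(X ≤ 18) = F(18) = 0.905014

(d) Range probability:
P(10 ≤ X ≤ 18) = P(X ≤ 18) - P(X ≤ 9)
                   = F(18) - F(9)
                   = 0.905014 - 0.131371
                   = 0.773643

This means approximately 77.4% of outcomes fall in the interval [10, 18].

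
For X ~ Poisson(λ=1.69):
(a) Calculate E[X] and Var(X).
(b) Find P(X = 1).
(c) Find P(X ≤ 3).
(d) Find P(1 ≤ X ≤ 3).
(a) E[X] = 1.6900, Var(X) = 1.6900
(b) P(X = 1) = 0.311838
(c) P(X ≤ 3) = 0.908301
(d) P(1 ≤ X ≤ 3) = 0.723781

We have X ~ Poisson(λ=1.69).

(a) Moments:
E[X] = 1.6900
Var(X) = 1.6900
σ = √Var(X) = 1.3000

(b) Point probability using PMF:
P(X = 1) = 0.311838

(c) Cumulative probability using CDF:
P(X ≤ 3) = F(3) = 0.908301

(d) Range probability:
P(1 ≤ X ≤ 3) = P(X ≤ 3) - P(X ≤ 0)
                   = F(3) - F(0)
                   = 0.908301 - 0.184520
                   = 0.723781

This means approximately 72.4% of outcomes fall in the interval [1, 3].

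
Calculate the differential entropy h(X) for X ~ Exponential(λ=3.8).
-0.3350 nats

We have X ~ Exponential(λ=3.8).

The differential entropy measures the uncertainty or information content of the distribution.

For an Exponential distribution with λ=3.8:
h(X) = -0.3350 nats

(In bits, this would be -0.4833 bits.)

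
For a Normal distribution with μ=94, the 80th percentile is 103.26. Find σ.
σ = 11.0026

For X ~ Normal(μ, σ), the p-th percentile satisfies x = μ + z_p × σ,
where z_p = Φ⁻¹(p) is the standard normal quantile.

Step 1: z_{0.8} = Φ⁻¹(0.8) = 0.8416

Step 2: Solve for σ:
103.26 = 94 + 0.8416 × σ
σ = (103.26 - 94) / 0.8416
σ = 9.26 / 0.8416
σ = 11.0026

Verification: μ + z × σ = 94 + 0.8416 × 11.0026 = 103.26 ✓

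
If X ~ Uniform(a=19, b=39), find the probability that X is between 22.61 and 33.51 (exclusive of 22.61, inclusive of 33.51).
0.545000

We have X ~ Uniform(a=19, b=39).

To find P(22.61 < X ≤ 33.51), we use:
P(22.61 < X ≤ 33.51) = P(X ≤ 33.51) - P(X ≤ 22.61)
                 = F(33.51) - F(22.61)
                 = 0.725500 - 0.180500
                 = 0.545000

So there's approximately a 54.5% chance that X falls in this range.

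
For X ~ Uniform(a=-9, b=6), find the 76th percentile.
2.4000

We have X ~ Uniform(a=-9, b=6).

We want to find x such that P(X ≤ x) = 0.76.

This is the 76th percentile, which means 76% of values fall below this point.

Using the inverse CDF (quantile function):
x = F⁻¹(0.76) = 2.4000

Verification: P(X ≤ 2.4000) = 0.76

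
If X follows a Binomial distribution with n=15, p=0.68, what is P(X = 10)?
0.213007

We have X ~ Binomial(n=15, p=0.68).

For a Binomial distribution, the PMF gives us the probability of each outcome.

Using the PMF formula:
P(X = 10) = 0.213007

Rounded to 4 decimal places: 0.2130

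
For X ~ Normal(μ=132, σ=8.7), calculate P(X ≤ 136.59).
0.701107

We have X ~ Normal(μ=132, σ=8.7).

The CDF gives us P(X ≤ k).

Using the CDF:
P(X ≤ 136.59) = 0.701107

This means there's approximately a 70.1% chance that X is at most 136.59.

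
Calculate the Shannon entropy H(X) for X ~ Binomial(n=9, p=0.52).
1.8220 nats

We have X ~ Binomial(n=9, p=0.52).

The Shannon entropy measures the uncertainty or information content of the distribution.

For a Binomial distribution with n=9, p=0.52:
H(X) = 1.8220 nats

(In bits, this would be 2.6286 bits.)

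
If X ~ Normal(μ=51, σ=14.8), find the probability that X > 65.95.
0.156215

We have X ~ Normal(μ=51, σ=14.8).

P(X > 65.95) = 1 - P(X ≤ 65.95)
                = 1 - F(65.95)
                = 1 - 0.843785
                = 0.156215

So there's approximately a 15.6% chance that X exceeds 65.95.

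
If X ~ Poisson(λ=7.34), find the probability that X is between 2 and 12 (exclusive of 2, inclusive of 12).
0.940012

We have X ~ Poisson(λ=7.34).

To find P(2 < X ≤ 12), we use:
P(2 < X ≤ 12) = P(X ≤ 12) - P(X ≤ 2)
                 = F(12) - F(2)
                 = 0.962909 - 0.022897
                 = 0.940012

So there's approximately a 94.0% chance that X falls in this range.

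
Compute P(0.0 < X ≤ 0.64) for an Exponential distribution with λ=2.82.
0.835493

We have X ~ Exponential(λ=2.82).

To find P(0.0 < X ≤ 0.64), we use:
P(0.0 < X ≤ 0.64) = P(X ≤ 0.64) - P(X ≤ 0.0)
                 = F(0.64) - F(0.0)
                 = 0.835493 - 0.000000
                 = 0.835493

So there's approximately a 83.5% chance that X falls in this range.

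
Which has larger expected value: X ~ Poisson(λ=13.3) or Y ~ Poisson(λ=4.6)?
X has larger mean (13.3000 > 4.6000)

Compute the expected value for each distribution:

X ~ Poisson(λ=13.3):
E[X] = 13.3000

Y ~ Poisson(λ=4.6):
E[Y] = 4.6000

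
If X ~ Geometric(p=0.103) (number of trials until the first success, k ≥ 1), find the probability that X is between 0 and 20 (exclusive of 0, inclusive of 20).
0.886277

We have X ~ Geometric(p=0.103) (number of trials until the first success, k ≥ 1).

To find P(0 < X ≤ 20), we use:
P(0 < X ≤ 20) = P(X ≤ 20) - P(X ≤ 0)
                 = F(20) - F(0)
                 = 0.886277 - 0.000000
                 = 0.886277

So there's approximately a 88.6% chance that X falls in this range.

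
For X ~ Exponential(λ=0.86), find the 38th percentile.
0.5559

We have X ~ Exponential(λ=0.86).

We want to find x such that P(X ≤ x) = 0.38.

This is the 38th percentile, which means 38% of values fall below this point.

Using the inverse CDF (quantile function):
x = F⁻¹(0.38) = 0.5559

Verification: P(X ≤ 0.5559) = 0.38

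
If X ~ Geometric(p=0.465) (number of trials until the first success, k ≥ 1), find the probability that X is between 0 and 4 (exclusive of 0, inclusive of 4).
0.918075

We have X ~ Geometric(p=0.465) (number of trials until the first success, k ≥ 1).

To find P(0 < X ≤ 4), we use:
P(0 < X ≤ 4) = P(X ≤ 4) - P(X ≤ 0)
                 = F(4) - F(0)
                 = 0.918075 - 0.000000
                 = 0.918075

So there's approximately a 91.8% chance that X falls in this range.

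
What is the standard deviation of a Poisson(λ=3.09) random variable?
1.7578

We have X ~ Poisson(λ=3.09).

For a Poisson distribution with λ=3.09:
σ = √Var(X) = 1.7578

The standard deviation is the square root of the variance.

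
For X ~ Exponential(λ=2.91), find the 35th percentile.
0.1480

We have X ~ Exponential(λ=2.91).

We want to find x such that P(X ≤ x) = 0.35.

This is the 35th percentile, which means 35% of values fall below this point.

Using the inverse CDF (quantile function):
x = F⁻¹(0.35) = 0.1480

Verification: P(X ≤ 0.1480) = 0.35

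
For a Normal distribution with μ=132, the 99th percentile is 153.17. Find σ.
σ = 9.1001

For X ~ Normal(μ, σ), the p-th percentile satisfies x = μ + z_p × σ,
where z_p = Φ⁻¹(p) is the standard normal quantile.

Step 1: z_{0.99} = Φ⁻¹(0.99) = 2.3263

Step 2: Solve for σ:
153.17 = 132 + 2.3263 × σ
σ = (153.17 - 132) / 2.3263
σ = 21.17 / 2.3263
σ = 9.1001

Verification: μ + z × σ = 132 + 2.3263 × 9.1001 = 153.17 ✓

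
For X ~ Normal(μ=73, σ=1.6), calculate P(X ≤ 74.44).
0.815940

We have X ~ Normal(μ=73, σ=1.6).

The CDF gives us P(X ≤ k).

Using the CDF:
P(X ≤ 74.44) = 0.815940

This means there's approximately a 81.6% chance that X is at most 74.44.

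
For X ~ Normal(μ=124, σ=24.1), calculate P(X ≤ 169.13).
0.969439

We have X ~ Normal(μ=124, σ=24.1).

The CDF gives us P(X ≤ k).

Using the CDF:
P(X ≤ 169.13) = 0.969439

This means there's approximately a 96.9% chance that X is at most 169.13.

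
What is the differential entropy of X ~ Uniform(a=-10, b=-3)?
1.9459 nats

We have X ~ Uniform(a=-10, b=-3).

The differential entropy measures the uncertainty or information content of the distribution.

For a Uniform distribution with a=-10, b=-3:
h(X) = 1.9459 nats

(In bits, this would be 2.8074 bits.)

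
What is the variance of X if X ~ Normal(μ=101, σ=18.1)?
327.6100

We have X ~ Normal(μ=101, σ=18.1).

For a Normal distribution with μ=101, σ=18.1:
Var(X) = 327.6100

The variance measures the spread of the distribution around the mean.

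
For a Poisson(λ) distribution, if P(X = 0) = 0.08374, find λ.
λ = 2.4800

For a Poisson(λ) distribution, the PMF at 0 is:
P(X = 0) = λ^0 e^(-λ) / 0! = e^(-λ)

Given P(X = 0) = 0.08374:
e^(-λ) = 0.08374
-λ = ln(0.08374)
λ = -ln(0.08374) = 2.4800

Verification: e^(-2.4800) = 0.08374 ✓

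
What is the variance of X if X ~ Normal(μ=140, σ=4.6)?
21.1600

We have X ~ Normal(μ=140, σ=4.6).

For a Normal distribution with μ=140, σ=4.6:
Var(X) = 21.1600

The variance measures the spread of the distribution around the mean.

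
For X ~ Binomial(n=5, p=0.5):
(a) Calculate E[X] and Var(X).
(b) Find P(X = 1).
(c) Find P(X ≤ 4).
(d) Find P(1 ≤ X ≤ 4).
(a) E[X] = 2.5000, Var(X) = 1.2500
(b) P(X = 1) = 0.156250
(c) P(X ≤ 4) = 0.968750
(d) P(1 ≤ X ≤ 4) = 0.937500

We have X ~ Binomial(n=5, p=0.5).

(a) Moments:
E[X] = 2.5000
Var(X) = 1.2500
σ = √Var(X) = 1.1180

(b) Point probability using PMF:
P(X = 1) = 0.156250

(c) Cumulative probability using CDF:
P(X ≤ 4) = F(4) = 0.968750

(d) Range probability:
P(1 ≤ X ≤ 4) = P(X ≤ 4) - P(X ≤ 0)
                   = F(4) - F(0)
                   = 0.968750 - 0.031250
                   = 0.937500

This means approximately 93.8% of outcomes fall in the interval [1, 4].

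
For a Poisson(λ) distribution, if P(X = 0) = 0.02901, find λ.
λ = 3.5401

For a Poisson(λ) distribution, the PMF at 0 is:
P(X = 0) = λ^0 e^(-λ) / 0! = e^(-λ)

Given P(X = 0) = 0.02901:
e^(-λ) = 0.02901
-λ = ln(0.02901)
λ = -ln(0.02901) = 3.5401

Verification: e^(-3.5401) = 0.02901 ✓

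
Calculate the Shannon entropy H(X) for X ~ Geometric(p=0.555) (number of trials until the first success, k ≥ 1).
1.2380 nats

We have X ~ Geometric(p=0.555) (number of trials until the first success, k ≥ 1).

The Shannon entropy measures the uncertainty or information content of the distribution.

For a Geometric distribution with p=0.555 (number of trials until the first success, k ≥ 1):
H(X) = 1.2380 nats

(In bits, this would be 1.7860 bits.)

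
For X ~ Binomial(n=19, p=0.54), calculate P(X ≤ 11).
0.713825

We have X ~ Binomial(n=19, p=0.54).

The CDF gives us P(X ≤ k).

Using the CDF:
P(X ≤ 11) = 0.713825

This means there's approximately a 71.4% chance that X is at most 11.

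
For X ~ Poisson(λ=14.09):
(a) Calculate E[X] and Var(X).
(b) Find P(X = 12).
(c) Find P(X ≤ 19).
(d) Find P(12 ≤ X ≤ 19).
(a) E[X] = 14.0900, Var(X) = 14.0900
(b) P(X = 12) = 0.097137
(c) P(X ≤ 19) = 0.919759
(d) P(12 ≤ X ≤ 19) = 0.667238

We have X ~ Poisson(λ=14.09).

(a) Moments:
E[X] = 14.0900
Var(X) = 14.0900
σ = √Var(X) = 3.7537

(b) Point probability using PMF:
P(X = 12) = 0.097137

(c) Cumulative probability using CDF:
P(X ≤ 19) = F(19) = 0.919759

(d) Range probability:
P(12 ≤ X ≤ 19) = P(X ≤ 19) - P(X ≤ 11)
                   = F(19) - F(11)
                   = 0.919759 - 0.252521
                   = 0.667238

This means approximately 66.7% of outcomes fall in the interval [12, 19].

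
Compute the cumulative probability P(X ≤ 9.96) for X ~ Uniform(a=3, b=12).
0.773333

We have X ~ Uniform(a=3, b=12).

The CDF gives us P(X ≤ k).

Using the CDF:
P(X ≤ 9.96) = 0.773333

This means there's approximately a 77.3% chance that X is at most 9.96.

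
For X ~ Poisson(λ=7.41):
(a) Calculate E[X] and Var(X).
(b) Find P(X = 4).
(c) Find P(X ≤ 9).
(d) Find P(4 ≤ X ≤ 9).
(a) E[X] = 7.4100, Var(X) = 7.4100
(b) P(X = 4) = 0.076022
(c) P(X ≤ 9) = 0.786613
(d) P(4 ≤ X ≤ 9) = 0.723871

We have X ~ Poisson(λ=7.41).

(a) Moments:
E[X] = 7.4100
Var(X) = 7.4100
σ = √Var(X) = 2.7221

(b) Point probability using PMF:
P(X = 4) = 0.076022

(c) Cumulative probability using CDF:
P(X ≤ 9) = F(9) = 0.786613

(d) Range probability:
P(4 ≤ X ≤ 9) = P(X ≤ 9) - P(X ≤ 3)
                   = F(9) - F(3)
                   = 0.786613 - 0.062741
                   = 0.723871

This means approximately 72.4% of outcomes fall in the interval [4, 9].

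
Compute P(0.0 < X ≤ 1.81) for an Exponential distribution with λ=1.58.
0.942720

We have X ~ Exponential(λ=1.58).

To find P(0.0 < X ≤ 1.81), we use:
P(0.0 < X ≤ 1.81) = P(X ≤ 1.81) - P(X ≤ 0.0)
                 = F(1.81) - F(0.0)
                 = 0.942720 - 0.000000
                 = 0.942720

So there's approximately a 94.3% chance that X falls in this range.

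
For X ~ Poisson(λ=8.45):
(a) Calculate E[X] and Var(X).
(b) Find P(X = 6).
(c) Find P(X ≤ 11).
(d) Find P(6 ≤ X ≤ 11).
(a) E[X] = 8.4500, Var(X) = 8.4500
(b) P(X = 6) = 0.108148
(c) P(X ≤ 11) = 0.852896
(d) P(6 ≤ X ≤ 11) = 0.699498

We have X ~ Poisson(λ=8.45).

(a) Moments:
E[X] = 8.4500
Var(X) = 8.4500
σ = √Var(X) = 2.9069

(b) Point probability using PMF:
P(X = 6) = 0.108148

(c) Cumulative probability using CDF:
P(X ≤ 11) = F(11) = 0.852896

(d) Range probability:
P(6 ≤ X ≤ 11) = P(X ≤ 11) - P(X ≤ 5)
                   = F(11) - F(5)
                   = 0.852896 - 0.153398
                   = 0.699498

This means approximately 69.9% of outcomes fall in the interval [6, 11].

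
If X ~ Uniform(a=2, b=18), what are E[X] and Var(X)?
E[X] = 10.0000, Var(X) = 21.3333

We have X ~ Uniform(a=2, b=18).

For a Uniform distribution with a=2, b=18:

Expected value:
E[X] = 10.0000

Variance:
Var(X) = 21.3333

Standard deviation:
σ = √Var(X) = 4.6188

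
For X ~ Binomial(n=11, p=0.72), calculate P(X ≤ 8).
0.633513

We have X ~ Binomial(n=11, p=0.72).

The CDF gives us P(X ≤ k).

Using the CDF:
P(X ≤ 8) = 0.633513

This means there's approximately a 63.4% chance that X is at most 8.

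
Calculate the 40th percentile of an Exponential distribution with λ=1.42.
0.3597

We have X ~ Exponential(λ=1.42).

We want to find x such that P(X ≤ x) = 0.4.

This is the 40th percentile, which means 40% of values fall below this point.

Using the inverse CDF (quantile function):
x = F⁻¹(0.4) = 0.3597

Verification: P(X ≤ 0.3597) = 0.4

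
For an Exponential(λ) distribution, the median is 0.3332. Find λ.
λ = 2.0803

For X ~ Exponential(λ), the CDF is F(x) = 1 - e^(-λx).
The median m satisfies F(m) = 0.5:
1 - e^(-λm) = 0.5
e^(-λm) = 0.5
λm = ln(2)
m = ln(2) / λ

Given m = 0.3332:
λ = ln(2) / 0.3332 = 0.693147 / 0.3332 = 2.0803

Verification: ln(2) / 2.0803 = 0.3332 ✓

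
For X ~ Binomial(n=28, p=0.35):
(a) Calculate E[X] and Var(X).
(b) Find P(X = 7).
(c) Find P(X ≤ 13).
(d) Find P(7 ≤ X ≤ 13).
(a) E[X] = 9.8000, Var(X) = 6.3700
(b) P(X = 7) = 0.089748
(c) P(X ≤ 13) = 0.926423
(d) P(7 ≤ X ≤ 13) = 0.834077

We have X ~ Binomial(n=28, p=0.35).

(a) Moments:
E[X] = 9.8000
Var(X) = 6.3700
σ = √Var(X) = 2.5239

(b) Point probability using PMF:
P(X = 7) = 0.089748

(c) Cumulative probability using CDF:
P(X ≤ 13) = F(13) = 0.926423

(d) Range probability:
P(7 ≤ X ≤ 13) = P(X ≤ 13) - P(X ≤ 6)
                   = F(13) - F(6)
                   = 0.926423 - 0.092346
                   = 0.834077

This means approximately 83.4% of outcomes fall in the interval [7, 13].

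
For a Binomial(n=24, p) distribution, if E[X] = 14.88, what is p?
p = 0.62

For a Binomial(n, p) distribution:
E[X] = n × p

Given n = 24 and E[X] = 14.88:
14.88 = 24 × p
p = 14.88 / 24 = 0.62

Verification: Binomial(24, 0.62) has E[X] = 14.88 ✓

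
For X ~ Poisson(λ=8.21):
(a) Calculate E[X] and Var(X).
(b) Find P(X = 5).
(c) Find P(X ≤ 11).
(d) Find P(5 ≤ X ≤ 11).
(a) E[X] = 8.2100, Var(X) = 8.2100
(b) P(X = 5) = 0.084523
(c) P(X ≤ 11) = 0.872323
(d) P(5 ≤ X ≤ 11) = 0.784099

We have X ~ Poisson(λ=8.21).

(a) Moments:
E[X] = 8.2100
Var(X) = 8.2100
σ = √Var(X) = 2.8653

(b) Point probability using PMF:
P(X = 5) = 0.084523

(c) Cumulative probability using CDF:
P(X ≤ 11) = F(11) = 0.872323

(d) Range probability:
P(5 ≤ X ≤ 11) = P(X ≤ 11) - P(X ≤ 4)
                   = F(11) - F(4)
                   = 0.872323 - 0.088224
                   = 0.784099

This means approximately 78.4% of outcomes fall in the interval [5, 11].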